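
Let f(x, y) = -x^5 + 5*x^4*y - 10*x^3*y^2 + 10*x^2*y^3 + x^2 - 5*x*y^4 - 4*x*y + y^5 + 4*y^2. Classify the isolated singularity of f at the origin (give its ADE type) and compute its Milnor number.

The Hessian of f at 0 has rank 1. Corank 1: A-series; mu = 4 gives A_4.

Type A_{4}, Milnor number mu = 4.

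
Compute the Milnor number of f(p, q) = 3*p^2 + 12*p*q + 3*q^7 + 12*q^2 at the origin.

6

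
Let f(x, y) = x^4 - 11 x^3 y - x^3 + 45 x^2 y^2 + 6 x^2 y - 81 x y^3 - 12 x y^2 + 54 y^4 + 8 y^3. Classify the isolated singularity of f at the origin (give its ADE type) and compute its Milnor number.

Type E_{7}, Milnor number mu = 7.

The Hessian of f at 0 has rank 0. Corank 2; j^3 = -(x - 2*y)^3 is a perfect cube, so E-series; the 4-jet and mu = 7 give E_7.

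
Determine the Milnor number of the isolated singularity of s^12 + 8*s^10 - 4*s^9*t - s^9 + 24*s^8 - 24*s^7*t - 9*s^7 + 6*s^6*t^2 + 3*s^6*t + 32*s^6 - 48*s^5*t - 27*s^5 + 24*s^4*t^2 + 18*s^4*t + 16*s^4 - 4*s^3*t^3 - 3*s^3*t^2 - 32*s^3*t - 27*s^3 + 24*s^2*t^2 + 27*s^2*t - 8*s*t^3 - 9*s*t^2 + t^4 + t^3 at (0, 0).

The Hessian of f at 0 has rank 0. Corank 2; j^3 = -(3*s - t)^3 is a perfect cube, so E-series; the 4-jet and mu = 6 give E_6.

6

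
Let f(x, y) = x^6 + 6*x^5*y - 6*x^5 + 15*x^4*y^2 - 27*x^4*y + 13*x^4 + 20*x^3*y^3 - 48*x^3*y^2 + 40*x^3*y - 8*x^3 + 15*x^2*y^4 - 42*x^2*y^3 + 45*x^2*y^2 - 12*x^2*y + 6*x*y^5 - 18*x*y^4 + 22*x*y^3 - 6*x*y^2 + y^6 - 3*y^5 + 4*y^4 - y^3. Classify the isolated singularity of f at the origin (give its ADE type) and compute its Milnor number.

Type E_6, Milnor number mu = 6.

The Hessian of f at 0 has rank 0. Corank 2; j^3 = -(2*x + y)^3 is a perfect cube, so E-series; the 4-jet and mu = 6 give E_6.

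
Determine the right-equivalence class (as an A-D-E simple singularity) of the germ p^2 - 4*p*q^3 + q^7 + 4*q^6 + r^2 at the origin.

A_{6}

The Hessian of f at 0 is [[2, 0, 0], [0, 0, 0], [0, 0, 2]] with rank 2, so corank 1. A Groebner basis of the Jacobian ideal J(f) in C{p,q,r} is {-p/2 + q^3, p^2, r}; counting standard monomials gives mu = 6. Corank 1: A-series; mu = 6 gives A_6.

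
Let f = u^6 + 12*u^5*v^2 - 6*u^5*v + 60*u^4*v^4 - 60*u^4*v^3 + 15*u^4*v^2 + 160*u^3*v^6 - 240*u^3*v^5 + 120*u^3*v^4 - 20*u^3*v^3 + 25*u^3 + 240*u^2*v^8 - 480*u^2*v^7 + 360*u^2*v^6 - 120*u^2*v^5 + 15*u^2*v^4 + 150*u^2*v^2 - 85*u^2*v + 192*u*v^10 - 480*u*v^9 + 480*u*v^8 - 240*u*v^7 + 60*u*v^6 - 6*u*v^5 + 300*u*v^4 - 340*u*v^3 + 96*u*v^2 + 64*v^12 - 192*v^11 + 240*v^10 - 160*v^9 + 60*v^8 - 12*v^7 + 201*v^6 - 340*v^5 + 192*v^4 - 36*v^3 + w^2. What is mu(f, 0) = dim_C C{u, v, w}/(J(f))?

7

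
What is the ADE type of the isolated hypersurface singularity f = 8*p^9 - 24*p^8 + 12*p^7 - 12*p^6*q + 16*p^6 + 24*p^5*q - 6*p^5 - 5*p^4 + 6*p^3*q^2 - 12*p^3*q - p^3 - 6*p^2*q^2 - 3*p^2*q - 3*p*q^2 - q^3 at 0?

E_6

The Hessian of f at 0 is [[0, 0], [0, 0]] with rank 0, so corank 2. A Groebner basis of the Jacobian ideal J(f) in C{p,q} is {p^3, p^2*q + p^2/4 + p*q/2 + q^2/4, -p^2/2 + p*q^2 - p*q - q^2/2, 3*p^2/4 + 3*p*q/2 + q^3 + 3*q^2/4}; counting standard monomials gives mu = 6. Corank 2; j^3 = -(p + q)^3 is a perfect cube, so E-series; the 4-jet and mu = 6 give E_6.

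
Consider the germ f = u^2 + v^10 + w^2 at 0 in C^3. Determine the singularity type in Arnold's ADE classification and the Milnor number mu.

Type A_{9}, Milnor number mu = 9.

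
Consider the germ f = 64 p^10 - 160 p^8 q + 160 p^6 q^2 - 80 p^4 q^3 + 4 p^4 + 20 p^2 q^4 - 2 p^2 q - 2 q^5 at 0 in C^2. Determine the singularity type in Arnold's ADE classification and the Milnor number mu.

Type D6, Milnor number mu = 6.

The Hessian of f at 0 has rank 0. Corank 2; j^3 = -2*p^2*q has shape L^2 M (L != M), so D-series; mu = 6 gives D_6.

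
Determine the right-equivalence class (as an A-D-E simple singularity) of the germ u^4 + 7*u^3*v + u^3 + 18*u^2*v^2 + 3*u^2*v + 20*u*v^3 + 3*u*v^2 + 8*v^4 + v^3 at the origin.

E_7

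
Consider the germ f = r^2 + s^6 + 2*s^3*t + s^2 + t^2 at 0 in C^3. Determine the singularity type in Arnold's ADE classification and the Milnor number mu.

The Hessian of f at 0 has rank 3. Corank 0: nondegenerate Morse point, so A_1.

Type A1, Milnor number mu = 1.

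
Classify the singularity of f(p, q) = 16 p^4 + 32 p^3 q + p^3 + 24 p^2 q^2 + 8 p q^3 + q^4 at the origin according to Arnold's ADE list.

The Hessian of f at 0 has rank 0. Corank 2; j^3 = p^3 is a perfect cube, so E-series; the 4-jet and mu = 6 give E_6.

E_6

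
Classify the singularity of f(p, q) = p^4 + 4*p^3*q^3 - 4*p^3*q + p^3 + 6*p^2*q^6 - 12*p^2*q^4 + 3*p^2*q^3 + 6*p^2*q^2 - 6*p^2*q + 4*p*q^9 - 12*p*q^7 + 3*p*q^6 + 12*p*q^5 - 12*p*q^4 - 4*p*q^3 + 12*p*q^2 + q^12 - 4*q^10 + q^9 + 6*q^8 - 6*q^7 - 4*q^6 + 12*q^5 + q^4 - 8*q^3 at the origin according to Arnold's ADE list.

E_6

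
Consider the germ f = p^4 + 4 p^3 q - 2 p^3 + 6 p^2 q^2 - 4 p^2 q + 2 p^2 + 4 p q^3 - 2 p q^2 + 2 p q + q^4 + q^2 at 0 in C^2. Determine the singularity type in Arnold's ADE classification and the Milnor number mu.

Type A_{1}, Milnor number mu = 1.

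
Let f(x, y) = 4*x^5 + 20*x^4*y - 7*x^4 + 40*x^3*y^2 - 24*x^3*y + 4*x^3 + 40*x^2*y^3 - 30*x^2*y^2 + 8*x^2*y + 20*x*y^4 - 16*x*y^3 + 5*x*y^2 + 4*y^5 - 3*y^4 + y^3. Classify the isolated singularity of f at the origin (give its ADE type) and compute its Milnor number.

The Hessian of f at 0 is [[0, 0], [0, 0]] with rank 0, so corank 2. A Groebner basis of the Jacobian ideal J(f) in C{x,y} is {x*y^2 + x*y + y^2/2, -2*x*y + y^3 - y^2, x^2 + 5*x*y/4 + 3*y^2/8}; counting standard monomials gives mu = 5. Corank 2; j^3 = (x + y)*(2*x + y)^2 has shape L^2 M (L != M), so D-series; mu = 5 gives D_5.

Type D_5, Milnor number mu = 5.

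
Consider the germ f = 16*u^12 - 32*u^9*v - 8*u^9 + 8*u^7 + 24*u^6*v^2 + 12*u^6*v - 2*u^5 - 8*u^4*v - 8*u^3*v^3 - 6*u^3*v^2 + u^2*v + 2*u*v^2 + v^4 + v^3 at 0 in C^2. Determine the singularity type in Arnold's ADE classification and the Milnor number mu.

Type D5, Milnor number mu = 5.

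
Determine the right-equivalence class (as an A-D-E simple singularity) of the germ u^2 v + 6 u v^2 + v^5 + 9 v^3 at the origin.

The Hessian of f at 0 has rank 0. Corank 2; j^3 = v*(u + 3*v)^2 has shape L^2 M (L != M), so D-series; mu = 6 gives D_6.

D_{6}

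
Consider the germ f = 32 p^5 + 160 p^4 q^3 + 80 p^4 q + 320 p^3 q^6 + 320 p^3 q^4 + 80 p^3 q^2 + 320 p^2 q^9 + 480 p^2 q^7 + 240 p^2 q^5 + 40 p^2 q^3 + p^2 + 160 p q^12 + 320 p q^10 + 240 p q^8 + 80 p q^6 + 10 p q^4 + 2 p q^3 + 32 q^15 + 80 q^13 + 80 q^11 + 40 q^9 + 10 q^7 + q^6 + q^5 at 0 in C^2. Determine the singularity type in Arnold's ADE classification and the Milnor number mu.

Type A_4, Milnor number mu = 4.

The Hessian of f at 0 is [[2, 0], [0, 0]] with rank 1, so corank 1. A Groebner basis of the Jacobian ideal J(f) in C{p,q} is {p + q^3, p^2, p*q}; counting standard monomials gives mu = 4. Corank 1: A-series; mu = 4 gives A_4.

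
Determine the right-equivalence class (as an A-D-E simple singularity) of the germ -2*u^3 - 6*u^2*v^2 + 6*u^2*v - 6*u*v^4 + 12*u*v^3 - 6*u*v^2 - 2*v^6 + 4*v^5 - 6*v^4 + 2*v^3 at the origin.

E_8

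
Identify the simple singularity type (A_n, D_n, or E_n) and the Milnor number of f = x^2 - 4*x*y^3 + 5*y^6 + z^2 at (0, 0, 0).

Type A5, Milnor number mu = 5.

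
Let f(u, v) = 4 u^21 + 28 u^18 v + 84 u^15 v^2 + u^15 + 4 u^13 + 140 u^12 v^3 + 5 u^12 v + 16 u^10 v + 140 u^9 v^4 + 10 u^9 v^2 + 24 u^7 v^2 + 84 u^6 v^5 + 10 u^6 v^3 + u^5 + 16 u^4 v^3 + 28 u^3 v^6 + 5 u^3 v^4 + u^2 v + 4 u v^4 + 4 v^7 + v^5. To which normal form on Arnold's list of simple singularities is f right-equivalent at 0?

D_6

The Hessian of f at 0 is [[0, 0], [0, 0]] with rank 0, so corank 2. A Groebner basis of the Jacobian ideal J(f) in C{u,v} is {u*v/2 + v^4, u*v^2, u^2 - 5*u*v/2}; counting standard monomials gives mu = 6. Corank 2; j^3 = u^2*v has shape L^2 M (L != M), so D-series; mu = 6 gives D_6.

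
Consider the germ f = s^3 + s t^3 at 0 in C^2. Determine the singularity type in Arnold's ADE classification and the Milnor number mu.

Type E_7, Milnor number mu = 7.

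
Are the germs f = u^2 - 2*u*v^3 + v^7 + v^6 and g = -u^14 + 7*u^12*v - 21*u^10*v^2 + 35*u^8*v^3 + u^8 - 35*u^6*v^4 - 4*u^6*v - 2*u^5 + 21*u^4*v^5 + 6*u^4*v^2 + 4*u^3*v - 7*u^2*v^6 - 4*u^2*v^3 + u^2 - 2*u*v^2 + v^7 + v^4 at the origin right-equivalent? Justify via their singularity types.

Yes.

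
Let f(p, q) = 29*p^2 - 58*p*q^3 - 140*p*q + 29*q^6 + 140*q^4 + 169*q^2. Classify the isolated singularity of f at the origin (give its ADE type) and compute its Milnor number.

Type A_{1}, Milnor number mu = 1.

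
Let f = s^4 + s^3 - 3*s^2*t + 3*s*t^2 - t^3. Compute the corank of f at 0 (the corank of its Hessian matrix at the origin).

2

Hessian at 0 has rank 0.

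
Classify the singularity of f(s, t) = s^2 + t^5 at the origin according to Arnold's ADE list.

A_4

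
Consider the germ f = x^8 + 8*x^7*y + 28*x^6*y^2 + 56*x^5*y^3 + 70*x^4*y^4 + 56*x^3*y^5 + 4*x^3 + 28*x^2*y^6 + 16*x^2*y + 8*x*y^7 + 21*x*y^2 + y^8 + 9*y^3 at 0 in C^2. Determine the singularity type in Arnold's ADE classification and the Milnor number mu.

Type D9, Milnor number mu = 9.

The Hessian of f at 0 has rank 0. Corank 2; j^3 = (x + y)*(2*x + 3*y)^2 has shape L^2 M (L != M), so D-series; mu = 9 gives D_9.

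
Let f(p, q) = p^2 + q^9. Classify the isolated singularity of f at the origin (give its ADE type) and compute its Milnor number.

The Hessian of f at 0 has rank 1. Corank 1: A-series; mu = 8 gives A_8.

Type A_{8}, Milnor number mu = 8.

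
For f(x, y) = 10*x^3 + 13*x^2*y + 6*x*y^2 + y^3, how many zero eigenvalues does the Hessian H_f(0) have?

2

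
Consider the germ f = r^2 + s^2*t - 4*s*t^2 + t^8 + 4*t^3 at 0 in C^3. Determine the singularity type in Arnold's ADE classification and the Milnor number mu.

Type D_9, Milnor number mu = 9.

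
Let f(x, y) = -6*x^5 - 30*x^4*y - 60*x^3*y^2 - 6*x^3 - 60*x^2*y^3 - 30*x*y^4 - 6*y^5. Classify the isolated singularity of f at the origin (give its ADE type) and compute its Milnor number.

Type E_{8}, Milnor number mu = 8.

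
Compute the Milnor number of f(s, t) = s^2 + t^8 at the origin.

The Hessian of f at 0 has rank 1. Corank 1: A-series; mu = 7 gives A_7.

7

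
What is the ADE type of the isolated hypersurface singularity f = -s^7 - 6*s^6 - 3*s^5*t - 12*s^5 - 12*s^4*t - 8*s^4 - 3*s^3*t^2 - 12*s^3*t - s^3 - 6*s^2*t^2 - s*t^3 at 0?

The Hessian of f at 0 has rank 0. Corank 2; j^3 = -s^3 is a perfect cube, so E-series; the 4-jet and mu = 7 give E_7.

E_{7}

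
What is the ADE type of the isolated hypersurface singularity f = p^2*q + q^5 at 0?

D_6

The Hessian of f at 0 is [[0, 0], [0, 0]] with rank 0, so corank 2. A Groebner basis of the Jacobian ideal J(f) in C{p,q} is {p^2/5 + q^4, p^3, p*q}; counting standard monomials gives mu = 6. Corank 2; j^3 = p^2*q has shape L^2 M (L != M), so D-series; mu = 6 gives D_6.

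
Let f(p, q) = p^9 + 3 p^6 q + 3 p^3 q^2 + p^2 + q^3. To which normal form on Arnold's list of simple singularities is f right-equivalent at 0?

A2

The Hessian of f at 0 is [[2, 0], [0, 0]] with rank 1, so corank 1. A Groebner basis of the Jacobian ideal J(f) in C{p,q} is {q^2, p}; counting standard monomials gives mu = 2. Corank 1: A-series; mu = 2 gives A_2.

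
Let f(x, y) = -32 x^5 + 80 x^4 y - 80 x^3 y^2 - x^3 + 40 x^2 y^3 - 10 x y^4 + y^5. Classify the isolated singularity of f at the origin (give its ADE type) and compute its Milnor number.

Type E_8, Milnor number mu = 8.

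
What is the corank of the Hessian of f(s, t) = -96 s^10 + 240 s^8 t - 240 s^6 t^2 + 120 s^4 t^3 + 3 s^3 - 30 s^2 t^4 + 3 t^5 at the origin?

The Hessian at 0 is [[0, 0], [0, 0]] of rank 0; hence corank 2.

2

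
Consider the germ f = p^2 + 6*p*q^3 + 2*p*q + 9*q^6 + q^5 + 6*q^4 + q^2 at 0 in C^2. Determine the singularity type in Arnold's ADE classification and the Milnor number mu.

Type A_{4}, Milnor number mu = 4.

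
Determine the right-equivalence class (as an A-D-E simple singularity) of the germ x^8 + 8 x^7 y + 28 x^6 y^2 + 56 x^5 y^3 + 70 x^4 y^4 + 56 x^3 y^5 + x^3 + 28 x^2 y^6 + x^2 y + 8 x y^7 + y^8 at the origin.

D_9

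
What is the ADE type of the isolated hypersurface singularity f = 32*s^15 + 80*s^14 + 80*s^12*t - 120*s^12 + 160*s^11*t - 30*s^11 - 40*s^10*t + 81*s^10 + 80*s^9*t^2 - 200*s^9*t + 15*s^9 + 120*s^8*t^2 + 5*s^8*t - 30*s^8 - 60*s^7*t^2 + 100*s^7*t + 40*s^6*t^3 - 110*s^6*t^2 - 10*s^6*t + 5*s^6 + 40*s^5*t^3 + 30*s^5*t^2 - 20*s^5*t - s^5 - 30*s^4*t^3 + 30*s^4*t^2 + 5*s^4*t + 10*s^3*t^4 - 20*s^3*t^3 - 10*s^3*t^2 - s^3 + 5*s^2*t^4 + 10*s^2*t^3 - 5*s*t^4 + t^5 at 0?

E8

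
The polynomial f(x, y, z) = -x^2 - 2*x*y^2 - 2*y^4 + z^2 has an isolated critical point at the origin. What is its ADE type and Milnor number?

Type A_{3}, Milnor number mu = 3.

The Hessian of f at 0 has rank 2. Corank 1: A-series; mu = 3 gives A_3.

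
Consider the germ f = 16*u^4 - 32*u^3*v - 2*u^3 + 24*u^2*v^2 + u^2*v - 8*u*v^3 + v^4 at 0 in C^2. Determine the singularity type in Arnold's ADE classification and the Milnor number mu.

Type D5, Milnor number mu = 5.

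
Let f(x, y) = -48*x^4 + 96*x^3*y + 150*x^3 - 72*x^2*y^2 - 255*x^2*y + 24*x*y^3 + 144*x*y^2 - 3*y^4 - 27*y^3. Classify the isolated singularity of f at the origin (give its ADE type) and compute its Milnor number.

The Hessian of f at 0 is [[0, 0], [0, 0]] with rank 0, so corank 2. A Groebner basis of the Jacobian ideal J(f) in C{x,y} is {x*y^2 + 375*x*y/8 - 225*y^2/8, 625*x*y/8 + y^3 - 375*y^2/8, x^2 - 11*x*y/10 + 3*y^2/10}; counting standard monomials gives mu = 5. Corank 2; j^3 = 3*(2*x - y)*(5*x - 3*y)^2 has shape L^2 M (L != M), so D-series; mu = 5 gives D_5.

Type D_{5}, Milnor number mu = 5.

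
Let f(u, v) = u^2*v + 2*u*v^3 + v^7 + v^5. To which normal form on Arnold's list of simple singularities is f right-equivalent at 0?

D8

The Hessian of f at 0 has rank 0. Corank 2; j^3 = u^2*v has shape L^2 M (L != M), so D-series; mu = 8 gives D_8.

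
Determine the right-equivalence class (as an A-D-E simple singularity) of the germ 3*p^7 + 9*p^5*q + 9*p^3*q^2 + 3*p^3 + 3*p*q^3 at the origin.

E_7

The Hessian of f at 0 has rank 0. Corank 2; j^3 = 3*p^3 is a perfect cube, so E-series; the 4-jet and mu = 7 give E_7.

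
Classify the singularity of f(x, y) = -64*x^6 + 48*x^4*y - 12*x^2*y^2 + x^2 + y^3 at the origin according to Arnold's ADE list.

A_2

The Hessian of f at 0 has rank 1. Corank 1: A-series; mu = 2 gives A_2.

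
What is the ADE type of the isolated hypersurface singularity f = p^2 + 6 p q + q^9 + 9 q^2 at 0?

A_{8}

The Hessian of f at 0 is [[2, 6], [6, 18]] with rank 1, so corank 1. A Groebner basis of the Jacobian ideal J(f) in C{p,q} is {q^8, p + 3*q}; counting standard monomials gives mu = 8. Corank 1: A-series; mu = 8 gives A_8.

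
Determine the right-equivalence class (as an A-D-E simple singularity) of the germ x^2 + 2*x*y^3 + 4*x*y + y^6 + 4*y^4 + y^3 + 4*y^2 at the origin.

A2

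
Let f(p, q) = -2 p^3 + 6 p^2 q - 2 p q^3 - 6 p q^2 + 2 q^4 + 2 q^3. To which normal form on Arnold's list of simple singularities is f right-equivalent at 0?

E_7

The Hessian of f at 0 has rank 0. Corank 2; j^3 = -2*(p - q)^3 is a perfect cube, so E-series; the 4-jet and mu = 7 give E_7.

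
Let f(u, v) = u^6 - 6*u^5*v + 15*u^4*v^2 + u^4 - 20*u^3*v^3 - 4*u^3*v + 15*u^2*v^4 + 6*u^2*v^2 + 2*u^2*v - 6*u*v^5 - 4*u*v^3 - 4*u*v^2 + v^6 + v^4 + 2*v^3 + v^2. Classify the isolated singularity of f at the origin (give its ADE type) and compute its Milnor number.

Type A_5, Milnor number mu = 5.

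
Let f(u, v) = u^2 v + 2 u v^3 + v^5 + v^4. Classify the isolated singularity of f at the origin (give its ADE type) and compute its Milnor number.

Type D_5, Milnor number mu = 5.

The Hessian of f at 0 has rank 0. Corank 2; j^3 = u^2*v has shape L^2 M (L != M), so D-series; mu = 5 gives D_5.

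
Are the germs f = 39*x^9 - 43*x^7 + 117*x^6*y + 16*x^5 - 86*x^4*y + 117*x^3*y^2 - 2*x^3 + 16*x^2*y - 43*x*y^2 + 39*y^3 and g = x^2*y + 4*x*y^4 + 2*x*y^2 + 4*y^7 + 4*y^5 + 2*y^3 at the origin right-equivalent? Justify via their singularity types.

The Hessian of f at 0 is [[0, 0], [0, 0]] with rank 0, so corank 2. A Groebner basis of the Jacobian ideal J(f) in C{x,y} is {y^3, x^2 - 23*y^2/2, x*y - 7*y^2/2}; counting standard monomials gives mu = 4. Corank 2; j^3 = -(x - 3*y)*(2*x^2 - 10*x*y + 13*y^2) splits into three distinct lines over C (the quadratic factor has nonzero discriminant), so D_4. The Hessian of g at 0 is [[0, 0], [0, 0]] with rank 0, so corank 2. A Groebner basis of the Jacobian ideal J(g) in C{x,y} is {y^3, x^2 + 2*y^2, x*y + y^2}; counting standard monomials gives mu = 4. Corank 2; j^3 = y*(x^2 + 2*x*y + 2*y^2) splits into three distinct lines over C (the quadratic factor has nonzero discriminant), so D_4. Both have type D_4, hence right-equivalent.

Yes.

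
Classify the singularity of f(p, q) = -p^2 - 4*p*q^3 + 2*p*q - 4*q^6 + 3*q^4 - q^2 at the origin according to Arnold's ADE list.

A_3

The Hessian of f at 0 has rank 1. Corank 1: A-series; mu = 3 gives A_3.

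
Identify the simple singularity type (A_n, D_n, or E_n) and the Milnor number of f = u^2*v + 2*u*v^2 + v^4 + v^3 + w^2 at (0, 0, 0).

The Hessian of f at 0 has rank 1. Corank 2; j^3 = v*(u + v)^2 has shape L^2 M (L != M), so D-series; mu = 5 gives D_5.

Type D_5, Milnor number mu = 5.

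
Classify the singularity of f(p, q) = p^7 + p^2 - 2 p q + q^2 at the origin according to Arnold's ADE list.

A_{6}

The Hessian of f at 0 has rank 1. Corank 1: A-series; mu = 6 gives A_6.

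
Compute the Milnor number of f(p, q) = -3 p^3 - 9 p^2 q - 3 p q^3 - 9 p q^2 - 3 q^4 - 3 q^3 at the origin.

7

The Hessian of f at 0 is [[0, 0], [0, 0]] with rank 0, so corank 2. A Groebner basis of the Jacobian ideal J(f) in C{p,q} is {p^3 + 3*p^2*q + 6*p^2 + 12*p*q + 6*q^2, -3*p^2 + p*q^2 - 6*p*q - 3*q^2, 3*p^2 + 6*p*q + q^3 + 3*q^2}; counting standard monomials gives mu = 7. Corank 2; j^3 = -3*(p + q)^3 is a perfect cube, so E-series; the 4-jet and mu = 7 give E_7.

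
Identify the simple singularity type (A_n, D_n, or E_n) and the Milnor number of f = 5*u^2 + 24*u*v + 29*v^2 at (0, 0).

Type A_1, Milnor number mu = 1.

The Hessian of f at 0 is [[10, 24], [24, 58]] with rank 2, so corank 0. A Groebner basis of the Jacobian ideal J(f) in C{u,v} is {u, v}; counting standard monomials gives mu = 1. Corank 0: nondegenerate Morse point, so A_1.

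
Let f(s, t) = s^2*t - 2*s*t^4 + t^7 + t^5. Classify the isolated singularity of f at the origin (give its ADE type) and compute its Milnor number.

The Hessian of f at 0 is [[0, 0], [0, 0]] with rank 0, so corank 2. A Groebner basis of the Jacobian ideal J(f) in C{s,t} is {-s*t + t^4, s*t^2, s^2 + 5*s*t}; counting standard monomials gives mu = 6. Corank 2; j^3 = s^2*t has shape L^2 M (L != M), so D-series; mu = 6 gives D_6.

Type D_{6}, Milnor number mu = 6.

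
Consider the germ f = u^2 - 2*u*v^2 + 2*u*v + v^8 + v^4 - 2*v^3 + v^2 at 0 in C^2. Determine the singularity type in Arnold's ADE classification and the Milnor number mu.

Type A_7, Milnor number mu = 7.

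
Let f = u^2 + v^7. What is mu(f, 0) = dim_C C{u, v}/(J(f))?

The Hessian of f at 0 has rank 1. Corank 1: A-series; mu = 6 gives A_6.

6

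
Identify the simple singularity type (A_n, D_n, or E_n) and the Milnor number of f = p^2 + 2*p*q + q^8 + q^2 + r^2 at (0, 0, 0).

Type A_{7}, Milnor number mu = 7.

The Hessian of f at 0 has rank 2. Corank 1: A-series; mu = 7 gives A_7.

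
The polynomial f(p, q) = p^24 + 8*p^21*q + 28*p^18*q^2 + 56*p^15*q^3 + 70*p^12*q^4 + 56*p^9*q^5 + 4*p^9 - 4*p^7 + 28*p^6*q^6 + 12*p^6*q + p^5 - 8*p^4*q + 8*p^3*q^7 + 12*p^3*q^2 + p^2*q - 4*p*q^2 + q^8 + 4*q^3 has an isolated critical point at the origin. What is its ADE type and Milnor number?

The Hessian of f at 0 is [[0, 0], [0, 0]] with rank 0, so corank 2. A Groebner basis of the Jacobian ideal J(f) in C{p,q} is {p^2*q^2 + p^2*q/256 + p^2/8 - p*q^2/64 - 3*p*q/4 + q^3/64 + q^2, p^2*q/256 + p^2/8 + p*q^3 - p*q^2/64 - 5*p*q/8 + q^3/64 + 3*q^2/4, 3*p^2*q/1024 + 3*p^2/32 - 3*p*q^2/256 - 7*p*q/16 + q^4 + 3*q^3/256 + q^2/2, p^3 - 6*p^2*q + 12*p*q^2 - 8*q^3}; counting standard monomials gives mu = 9. Corank 2; j^3 = q*(p - 2*q)^2 has shape L^2 M (L != M), so D-series; mu = 9 gives D_9.

Type D_{9}, Milnor number mu = 9.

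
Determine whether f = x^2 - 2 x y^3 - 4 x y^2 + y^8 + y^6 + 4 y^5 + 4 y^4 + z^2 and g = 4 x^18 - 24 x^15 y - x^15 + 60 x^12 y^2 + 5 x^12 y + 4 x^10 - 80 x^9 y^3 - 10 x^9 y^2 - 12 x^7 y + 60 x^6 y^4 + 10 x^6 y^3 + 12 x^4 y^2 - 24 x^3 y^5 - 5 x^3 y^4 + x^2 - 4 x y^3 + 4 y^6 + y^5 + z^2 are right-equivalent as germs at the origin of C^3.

No.

The Hessian of f at 0 is [[2, 0, 0], [0, 0, 0], [0, 0, 2]] with rank 2, so corank 1. A Groebner basis of the Jacobian ideal J(f) in C{x,y,z} is {x^3 - 8*x^2 + 32*x*y^2 - 32*x*y + 64*x - 128*y^2, x^2*y - 4*x^2 + 12*x*y^2 - 8*x*y + 16*x - 32*y^2, -x + y^3 + 2*y^2, z}; counting standard monomials gives mu = 7. Corank 1: A-series; mu = 7 gives A_7. The Hessian of g at 0 is [[2, 0, 0], [0, 0, 0], [0, 0, 2]] with rank 2, so corank 1. A Groebner basis of the Jacobian ideal J(g) in C{x,y,z} is {-x/2 + y^3, x^2, x*y, z}; counting standard monomials gives mu = 4. Corank 1: A-series; mu = 4 gives A_4. f is A_7 but g is A_4, hence not right-equivalent.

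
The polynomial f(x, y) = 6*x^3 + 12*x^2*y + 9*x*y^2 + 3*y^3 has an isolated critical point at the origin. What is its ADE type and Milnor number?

The Hessian of f at 0 has rank 0. Corank 2; j^3 = 3*(x + y)*(2*x^2 + 2*x*y + y^2) splits into three distinct lines over C (the quadratic factor has nonzero discriminant), so D_4.

Type D_{4}, Milnor number mu = 4.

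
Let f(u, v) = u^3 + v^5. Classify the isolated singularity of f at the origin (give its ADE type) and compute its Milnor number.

Type E8, Milnor number mu = 8.

The Hessian of f at 0 is [[0, 0], [0, 0]] with rank 0, so corank 2. A Groebner basis of the Jacobian ideal J(f) in C{u,v} is {v^4, u^2}; counting standard monomials gives mu = 8. Corank 2; j^3 = u^3 is a perfect cube, so E-series; the 5-jet and mu = 8 give E_8.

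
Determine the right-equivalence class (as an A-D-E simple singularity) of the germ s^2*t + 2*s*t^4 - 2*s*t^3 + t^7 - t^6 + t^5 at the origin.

The Hessian of f at 0 is [[0, 0], [0, 0]] with rank 0, so corank 2. A Groebner basis of the Jacobian ideal J(f) in C{s,t} is {s*t + t^4 - t^3, s^3, s^2*t + s^2/8 + s*t/8 - t^3/8, -s^2/8 + s*t^2 + 7*s*t/8 - 7*t^3/8}; counting standard monomials gives mu = 7. Corank 2; j^3 = s^2*t has shape L^2 M (L != M), so D-series; mu = 7 gives D_7.

D7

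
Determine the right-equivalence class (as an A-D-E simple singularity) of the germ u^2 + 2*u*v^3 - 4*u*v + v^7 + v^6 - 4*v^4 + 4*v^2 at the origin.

A_{6}

The Hessian of f at 0 has rank 1. Corank 1: A-series; mu = 6 gives A_6.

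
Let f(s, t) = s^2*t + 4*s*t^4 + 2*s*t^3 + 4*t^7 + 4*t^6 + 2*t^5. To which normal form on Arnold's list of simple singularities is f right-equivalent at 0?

The Hessian of f at 0 has rank 0. Corank 2; j^3 = s^2*t has shape L^2 M (L != M), so D-series; mu = 6 gives D_6.

D6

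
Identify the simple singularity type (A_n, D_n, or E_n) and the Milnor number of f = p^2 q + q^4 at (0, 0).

The Hessian of f at 0 has rank 0. Corank 2; j^3 = p^2*q has shape L^2 M (L != M), so D-series; mu = 5 gives D_5.

Type D_{5}, Milnor number mu = 5.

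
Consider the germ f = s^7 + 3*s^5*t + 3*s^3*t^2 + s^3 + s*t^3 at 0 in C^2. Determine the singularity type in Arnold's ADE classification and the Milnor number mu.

The Hessian of f at 0 has rank 0. Corank 2; j^3 = s^3 is a perfect cube, so E-series; the 4-jet and mu = 7 give E_7.

Type E_{7}, Milnor number mu = 7.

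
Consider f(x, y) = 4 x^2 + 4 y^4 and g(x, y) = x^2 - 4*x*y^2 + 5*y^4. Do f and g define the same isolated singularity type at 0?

Yes.

The Hessian of f at 0 has rank 1. Corank 1: A-series; mu = 3 gives A_3. The Hessian of g at 0 has rank 1. Corank 1: A-series; mu = 3 gives A_3. Both have type A_3, hence right-equivalent.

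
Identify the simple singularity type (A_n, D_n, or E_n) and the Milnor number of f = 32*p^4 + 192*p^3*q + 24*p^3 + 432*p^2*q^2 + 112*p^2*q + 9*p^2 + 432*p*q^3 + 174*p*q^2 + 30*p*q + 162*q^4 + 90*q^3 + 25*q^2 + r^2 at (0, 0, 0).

Type A_{3}, Milnor number mu = 3.

The Hessian of f at 0 is [[18, 30, 0], [30, 50, 0], [0, 0, 2]] with rank 2, so corank 1. A Groebner basis of the Jacobian ideal J(f) in C{p,q,r} is {p^2 + 75*p + 125*q, p*q - 45*p - 75*q, 27*p + q^2 + 45*q, r}; counting standard monomials gives mu = 3. Corank 1: A-series; mu = 3 gives A_3.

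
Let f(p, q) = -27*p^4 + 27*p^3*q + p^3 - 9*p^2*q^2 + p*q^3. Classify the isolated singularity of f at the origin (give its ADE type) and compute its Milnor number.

The Hessian of f at 0 has rank 0. Corank 2; j^3 = p^3 is a perfect cube, so E-series; the 4-jet and mu = 7 give E_7.

Type E7, Milnor number mu = 7.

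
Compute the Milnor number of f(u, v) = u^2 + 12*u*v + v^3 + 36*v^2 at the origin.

The Hessian of f at 0 is [[2, 12], [12, 72]] with rank 1, so corank 1. A Groebner basis of the Jacobian ideal J(f) in C{u,v} is {v^2, u + 6*v}; counting standard monomials gives mu = 2. Corank 1: A-series; mu = 2 gives A_2.

2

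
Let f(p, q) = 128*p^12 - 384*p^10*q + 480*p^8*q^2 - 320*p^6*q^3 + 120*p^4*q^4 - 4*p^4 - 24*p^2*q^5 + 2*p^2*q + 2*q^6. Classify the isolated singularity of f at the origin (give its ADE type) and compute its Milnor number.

Type D_{7}, Milnor number mu = 7.

The Hessian of f at 0 has rank 0. Corank 2; j^3 = 2*p^2*q has shape L^2 M (L != M), so D-series; mu = 7 gives D_7.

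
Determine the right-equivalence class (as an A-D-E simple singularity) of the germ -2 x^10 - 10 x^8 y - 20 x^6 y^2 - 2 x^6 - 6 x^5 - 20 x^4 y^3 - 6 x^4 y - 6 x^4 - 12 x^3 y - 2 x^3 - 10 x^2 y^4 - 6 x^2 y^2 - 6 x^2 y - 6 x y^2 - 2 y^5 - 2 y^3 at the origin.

E_{8}

The Hessian of f at 0 has rank 0. Corank 2; j^3 = -2*(x + y)^3 is a perfect cube, so E-series; the 5-jet and mu = 8 give E_8.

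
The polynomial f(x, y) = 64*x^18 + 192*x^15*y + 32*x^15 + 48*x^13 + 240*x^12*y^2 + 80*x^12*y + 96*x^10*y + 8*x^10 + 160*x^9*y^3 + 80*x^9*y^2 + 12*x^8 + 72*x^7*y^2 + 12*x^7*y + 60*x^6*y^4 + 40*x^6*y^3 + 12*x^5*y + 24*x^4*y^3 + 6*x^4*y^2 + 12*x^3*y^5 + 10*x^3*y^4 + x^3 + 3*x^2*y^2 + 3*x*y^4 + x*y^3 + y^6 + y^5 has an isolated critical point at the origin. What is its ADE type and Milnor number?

The Hessian of f at 0 has rank 0. Corank 2; j^3 = x^3 is a perfect cube, so E-series; the 4-jet and mu = 7 give E_7.

Type E_{7}, Milnor number mu = 7.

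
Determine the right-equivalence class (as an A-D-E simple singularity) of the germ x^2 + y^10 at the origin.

A_9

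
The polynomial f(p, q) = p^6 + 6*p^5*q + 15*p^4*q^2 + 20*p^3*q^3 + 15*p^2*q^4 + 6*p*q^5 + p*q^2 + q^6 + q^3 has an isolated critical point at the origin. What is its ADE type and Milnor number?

Type D7, Milnor number mu = 7.

The Hessian of f at 0 has rank 0. Corank 2; j^3 = q^2*(p + q) has shape L^2 M (L != M), so D-series; mu = 7 gives D_7.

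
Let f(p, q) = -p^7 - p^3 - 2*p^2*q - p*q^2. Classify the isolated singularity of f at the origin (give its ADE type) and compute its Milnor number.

Type D8, Milnor number mu = 8.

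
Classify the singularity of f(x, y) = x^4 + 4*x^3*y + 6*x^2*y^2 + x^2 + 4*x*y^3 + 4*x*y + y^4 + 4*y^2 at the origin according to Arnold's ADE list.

A3

The Hessian of f at 0 has rank 1. Corank 1: A-series; mu = 3 gives A_3.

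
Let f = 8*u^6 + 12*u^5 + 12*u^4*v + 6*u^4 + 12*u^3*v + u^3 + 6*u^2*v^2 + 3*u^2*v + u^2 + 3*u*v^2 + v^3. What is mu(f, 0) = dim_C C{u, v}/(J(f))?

2

The Hessian of f at 0 has rank 1. Corank 1: A-series; mu = 2 gives A_2.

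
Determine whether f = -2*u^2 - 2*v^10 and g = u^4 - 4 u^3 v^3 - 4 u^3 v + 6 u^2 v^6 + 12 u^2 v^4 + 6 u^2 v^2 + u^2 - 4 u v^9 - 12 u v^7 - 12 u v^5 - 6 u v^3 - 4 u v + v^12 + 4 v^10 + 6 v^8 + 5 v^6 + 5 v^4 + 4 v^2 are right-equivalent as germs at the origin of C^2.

No.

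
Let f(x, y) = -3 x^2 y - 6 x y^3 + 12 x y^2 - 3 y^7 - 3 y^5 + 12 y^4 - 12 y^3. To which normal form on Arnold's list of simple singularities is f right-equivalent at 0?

D_8

The Hessian of f at 0 is [[0, 0], [0, 0]] with rank 0, so corank 2. A Groebner basis of the Jacobian ideal J(f) in C{x,y} is {x^2*y^2 + 4*x^2*y + x^2/7 - 83*x*y^2/7 - 58*x*y/7 + 16*y^2, x^3 - 6*x^2*y - x^2/7 + 83*x*y^2/7 + 58*x*y/7 - 16*y^2, x*y + y^3 - 2*y^2}; counting standard monomials gives mu = 8. Corank 2; j^3 = -3*y*(x - 2*y)^2 has shape L^2 M (L != M), so D-series; mu = 8 gives D_8.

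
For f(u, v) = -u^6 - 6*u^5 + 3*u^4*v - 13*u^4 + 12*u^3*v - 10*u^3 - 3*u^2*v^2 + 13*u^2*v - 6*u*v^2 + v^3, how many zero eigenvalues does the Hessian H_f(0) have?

The Hessian at 0 is [[0, 0], [0, 0]] of rank 0; hence corank 2.

2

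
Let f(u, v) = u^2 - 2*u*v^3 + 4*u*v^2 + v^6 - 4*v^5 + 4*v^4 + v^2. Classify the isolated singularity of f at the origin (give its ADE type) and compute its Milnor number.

Type A1, Milnor number mu = 1.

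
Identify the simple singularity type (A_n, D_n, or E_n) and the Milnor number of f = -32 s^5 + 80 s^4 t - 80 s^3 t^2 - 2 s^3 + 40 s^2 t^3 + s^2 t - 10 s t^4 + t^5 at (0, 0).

The Hessian of f at 0 has rank 0. Corank 2; j^3 = -s^2*(2*s - t) has shape L^2 M (L != M), so D-series; mu = 6 gives D_6.

Type D_{6}, Milnor number mu = 6.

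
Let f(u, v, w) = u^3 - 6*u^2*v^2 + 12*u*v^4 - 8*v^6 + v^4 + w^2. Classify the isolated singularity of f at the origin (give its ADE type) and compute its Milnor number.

The Hessian of f at 0 is [[0, 0, 0], [0, 0, 0], [0, 0, 2]] with rank 1, so corank 2. A Groebner basis of the Jacobian ideal J(f) in C{u,v,w} is {u^3, u^2*v, -u^2/4 + u*v^2, v^3, w}; counting standard monomials gives mu = 6. Corank 2; j^3 = u^3 is a perfect cube, so E-series; the 4-jet and mu = 6 give E_6.

Type E_6, Milnor number mu = 6.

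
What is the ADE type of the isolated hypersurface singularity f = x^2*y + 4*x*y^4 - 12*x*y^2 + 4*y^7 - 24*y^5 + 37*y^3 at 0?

The Hessian of f at 0 is [[0, 0], [0, 0]] with rank 0, so corank 2. A Groebner basis of the Jacobian ideal J(f) in C{x,y} is {y^3, x^2 - 33*y^2, x*y - 6*y^2}; counting standard monomials gives mu = 4. Corank 2; j^3 = y*(x^2 - 12*x*y + 37*y^2) splits into three distinct lines over C (the quadratic factor has nonzero discriminant), so D_4.

D4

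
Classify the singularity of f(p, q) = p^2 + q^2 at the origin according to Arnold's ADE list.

A1

The Hessian of f at 0 has rank 2. Corank 0: nondegenerate Morse point, so A_1.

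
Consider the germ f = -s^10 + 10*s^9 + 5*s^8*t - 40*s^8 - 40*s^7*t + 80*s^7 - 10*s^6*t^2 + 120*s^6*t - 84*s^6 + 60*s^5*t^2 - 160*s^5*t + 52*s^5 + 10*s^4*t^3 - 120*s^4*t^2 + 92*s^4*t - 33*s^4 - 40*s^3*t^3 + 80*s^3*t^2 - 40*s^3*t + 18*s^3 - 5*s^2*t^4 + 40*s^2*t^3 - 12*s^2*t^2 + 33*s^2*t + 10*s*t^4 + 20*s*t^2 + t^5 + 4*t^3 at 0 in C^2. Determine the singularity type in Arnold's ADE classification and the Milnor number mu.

The Hessian of f at 0 has rank 0. Corank 2; j^3 = (2*s + t)*(3*s + 2*t)^2 has shape L^2 M (L != M), so D-series; mu = 6 gives D_6.

Type D6, Milnor number mu = 6.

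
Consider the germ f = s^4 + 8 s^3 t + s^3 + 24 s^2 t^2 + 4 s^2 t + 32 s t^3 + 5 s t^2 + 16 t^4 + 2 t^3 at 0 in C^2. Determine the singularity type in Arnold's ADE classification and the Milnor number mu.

Type D5, Milnor number mu = 5.

The Hessian of f at 0 has rank 0. Corank 2; j^3 = (s + t)^2*(s + 2*t) has shape L^2 M (L != M), so D-series; mu = 5 gives D_5.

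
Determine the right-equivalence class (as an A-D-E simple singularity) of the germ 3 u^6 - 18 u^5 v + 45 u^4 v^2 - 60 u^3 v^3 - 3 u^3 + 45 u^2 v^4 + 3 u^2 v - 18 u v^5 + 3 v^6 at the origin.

The Hessian of f at 0 has rank 0. Corank 2; j^3 = -3*u^2*(u - v) has shape L^2 M (L != M), so D-series; mu = 7 gives D_7.

D_7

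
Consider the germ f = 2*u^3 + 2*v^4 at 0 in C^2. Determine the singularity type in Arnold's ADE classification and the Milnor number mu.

The Hessian of f at 0 has rank 0. Corank 2; j^3 = 2*u^3 is a perfect cube, so E-series; the 4-jet and mu = 6 give E_6.

Type E6, Milnor number mu = 6.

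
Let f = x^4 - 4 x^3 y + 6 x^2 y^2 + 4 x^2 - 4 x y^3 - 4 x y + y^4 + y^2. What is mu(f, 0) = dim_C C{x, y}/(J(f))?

3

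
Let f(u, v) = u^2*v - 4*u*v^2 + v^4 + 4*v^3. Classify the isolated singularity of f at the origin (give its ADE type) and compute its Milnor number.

The Hessian of f at 0 is [[0, 0], [0, 0]] with rank 0, so corank 2. A Groebner basis of the Jacobian ideal J(f) in C{u,v} is {u^3 + 2*u^2 - 8*v^2, u^2/4 + v^3 - v^2, u*v - 2*v^2}; counting standard monomials gives mu = 5. Corank 2; j^3 = v*(u - 2*v)^2 has shape L^2 M (L != M), so D-series; mu = 5 gives D_5.

Type D5, Milnor number mu = 5.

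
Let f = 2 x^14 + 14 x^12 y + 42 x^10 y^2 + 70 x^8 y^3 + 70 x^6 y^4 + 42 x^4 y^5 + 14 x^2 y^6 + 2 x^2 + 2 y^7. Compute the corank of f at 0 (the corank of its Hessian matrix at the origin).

1

The Hessian at 0 is [[4, 0], [0, 0]] of rank 1; hence corank 1.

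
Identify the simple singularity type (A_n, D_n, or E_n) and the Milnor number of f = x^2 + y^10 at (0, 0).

Type A9, Milnor number mu = 9.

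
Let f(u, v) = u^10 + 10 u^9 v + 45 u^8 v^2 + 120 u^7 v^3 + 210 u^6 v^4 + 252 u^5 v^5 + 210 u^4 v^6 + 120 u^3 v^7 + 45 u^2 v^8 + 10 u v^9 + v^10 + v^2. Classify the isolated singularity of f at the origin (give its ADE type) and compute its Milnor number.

The Hessian of f at 0 has rank 1. Corank 1: A-series; mu = 9 gives A_9.

Type A_{9}, Milnor number mu = 9.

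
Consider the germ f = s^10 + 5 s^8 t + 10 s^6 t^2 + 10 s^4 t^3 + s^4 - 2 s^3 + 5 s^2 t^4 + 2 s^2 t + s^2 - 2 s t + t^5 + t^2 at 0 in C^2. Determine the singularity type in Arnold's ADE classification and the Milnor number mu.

Type A4, Milnor number mu = 4.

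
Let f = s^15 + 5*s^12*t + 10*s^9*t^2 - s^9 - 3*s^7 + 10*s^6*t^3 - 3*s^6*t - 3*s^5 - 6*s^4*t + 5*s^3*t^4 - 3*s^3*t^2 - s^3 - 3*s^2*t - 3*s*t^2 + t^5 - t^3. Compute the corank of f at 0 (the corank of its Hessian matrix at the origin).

2

Hessian at 0 has rank 0.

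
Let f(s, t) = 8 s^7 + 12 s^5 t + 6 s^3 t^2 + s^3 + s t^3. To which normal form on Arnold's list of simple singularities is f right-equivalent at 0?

E_{7}

The Hessian of f at 0 has rank 0. Corank 2; j^3 = s^3 is a perfect cube, so E-series; the 4-jet and mu = 7 give E_7.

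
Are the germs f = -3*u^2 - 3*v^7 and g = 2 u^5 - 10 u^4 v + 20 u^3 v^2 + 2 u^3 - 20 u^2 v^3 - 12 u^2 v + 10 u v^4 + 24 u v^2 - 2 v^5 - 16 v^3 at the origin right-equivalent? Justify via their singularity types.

The Hessian of f at 0 is [[-6, 0], [0, 0]] with rank 1, so corank 1. A Groebner basis of the Jacobian ideal J(f) in C{u,v} is {v^6, u}; counting standard monomials gives mu = 6. Corank 1: A-series; mu = 6 gives A_6. The Hessian of g at 0 is [[0, 0], [0, 0]] with rank 0, so corank 2. A Groebner basis of the Jacobian ideal J(g) in C{u,v} is {v^5, u*v^3 - 7*v^4/4, u^2 - 4*u*v + 4*v^2}; counting standard monomials gives mu = 8. Corank 2; j^3 = 2*(u - 2*v)^3 is a perfect cube, so E-series; the 5-jet and mu = 8 give E_8. f is A_6 but g is E_8, hence not right-equivalent.

No.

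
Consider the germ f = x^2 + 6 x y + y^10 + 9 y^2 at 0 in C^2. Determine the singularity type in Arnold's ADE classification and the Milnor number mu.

The Hessian of f at 0 has rank 1. Corank 1: A-series; mu = 9 gives A_9.

Type A9, Milnor number mu = 9.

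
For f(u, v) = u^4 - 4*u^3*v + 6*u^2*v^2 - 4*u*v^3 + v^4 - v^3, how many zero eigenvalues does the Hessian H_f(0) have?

2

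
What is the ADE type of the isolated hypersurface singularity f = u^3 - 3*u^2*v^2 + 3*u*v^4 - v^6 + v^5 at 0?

The Hessian of f at 0 is [[0, 0], [0, 0]] with rank 0, so corank 2. A Groebner basis of the Jacobian ideal J(f) in C{u,v} is {v^4, u^3, -u^2/2 + u*v^2}; counting standard monomials gives mu = 8. Corank 2; j^3 = u^3 is a perfect cube, so E-series; the 5-jet and mu = 8 give E_8.

E_{8}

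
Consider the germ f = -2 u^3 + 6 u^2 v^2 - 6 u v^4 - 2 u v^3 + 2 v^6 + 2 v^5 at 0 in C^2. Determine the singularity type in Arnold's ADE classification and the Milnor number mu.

Type E_7, Milnor number mu = 7.

The Hessian of f at 0 is [[0, 0], [0, 0]] with rank 0, so corank 2. A Groebner basis of the Jacobian ideal J(f) in C{u,v} is {-u^2 + v^4 - v^3/3, u^3, u^2*v + u^2/3 + v^3/9, -u^2 + u*v^2 - v^3/3}; counting standard monomials gives mu = 7. Corank 2; j^3 = -2*u^3 is a perfect cube, so E-series; the 4-jet and mu = 7 give E_7.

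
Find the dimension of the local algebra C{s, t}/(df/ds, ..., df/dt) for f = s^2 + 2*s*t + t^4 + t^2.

3

The Hessian of f at 0 has rank 1. Corank 1: A-series; mu = 3 gives A_3.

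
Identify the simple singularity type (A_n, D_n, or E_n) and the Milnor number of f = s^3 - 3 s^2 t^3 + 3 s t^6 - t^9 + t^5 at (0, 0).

Type E_8, Milnor number mu = 8.

The Hessian of f at 0 is [[0, 0], [0, 0]] with rank 0, so corank 2. A Groebner basis of the Jacobian ideal J(f) in C{s,t} is {-s^2/2 + s*t^3, t^4, s^3, s^2*t}; counting standard monomials gives mu = 8. Corank 2; j^3 = s^3 is a perfect cube, so E-series; the 5-jet and mu = 8 give E_8.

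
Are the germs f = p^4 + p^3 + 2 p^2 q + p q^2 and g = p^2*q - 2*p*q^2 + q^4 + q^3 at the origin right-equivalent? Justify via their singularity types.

The Hessian of f at 0 is [[0, 0], [0, 0]] with rank 0, so corank 2. A Groebner basis of the Jacobian ideal J(f) in C{p,q} is {p*q^2 + p*q/4 + q^2/4, -p*q/4 + q^3 - q^2/4, p^2 + p*q}; counting standard monomials gives mu = 5. Corank 2; j^3 = p*(p + q)^2 has shape L^2 M (L != M), so D-series; mu = 5 gives D_5. The Hessian of g at 0 is [[0, 0], [0, 0]] with rank 0, so corank 2. A Groebner basis of the Jacobian ideal J(g) in C{p,q} is {p^3 + p^2/4 - q^2/4, p^2/4 + q^3 - q^2/4, p*q - q^2}; counting standard monomials gives mu = 5. Corank 2; j^3 = q*(p - q)^2 has shape L^2 M (L != M), so D-series; mu = 5 gives D_5. Both have type D_5, hence right-equivalent.

Yes.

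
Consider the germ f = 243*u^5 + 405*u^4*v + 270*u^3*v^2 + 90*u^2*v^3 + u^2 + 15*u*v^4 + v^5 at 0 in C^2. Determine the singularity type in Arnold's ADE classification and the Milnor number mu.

The Hessian of f at 0 is [[2, 0], [0, 0]] with rank 1, so corank 1. A Groebner basis of the Jacobian ideal J(f) in C{u,v} is {v^4, u}; counting standard monomials gives mu = 4. Corank 1: A-series; mu = 4 gives A_4.

Type A_{4}, Milnor number mu = 4.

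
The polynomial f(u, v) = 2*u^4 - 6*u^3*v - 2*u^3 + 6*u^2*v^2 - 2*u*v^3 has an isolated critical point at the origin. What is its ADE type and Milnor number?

Type E_7, Milnor number mu = 7.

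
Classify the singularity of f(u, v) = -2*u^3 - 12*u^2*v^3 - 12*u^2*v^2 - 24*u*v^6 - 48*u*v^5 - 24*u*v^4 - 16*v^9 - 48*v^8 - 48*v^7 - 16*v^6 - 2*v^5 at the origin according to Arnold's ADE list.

The Hessian of f at 0 has rank 0. Corank 2; j^3 = -2*u^3 is a perfect cube, so E-series; the 5-jet and mu = 8 give E_8.

E_8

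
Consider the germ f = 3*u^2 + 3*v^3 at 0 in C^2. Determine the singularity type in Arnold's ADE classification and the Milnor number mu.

The Hessian of f at 0 has rank 1. Corank 1: A-series; mu = 2 gives A_2.

Type A_{2}, Milnor number mu = 2.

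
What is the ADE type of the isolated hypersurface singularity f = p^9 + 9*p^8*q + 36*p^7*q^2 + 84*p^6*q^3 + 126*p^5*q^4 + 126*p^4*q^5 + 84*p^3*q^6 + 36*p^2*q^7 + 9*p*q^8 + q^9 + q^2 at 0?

The Hessian of f at 0 has rank 1. Corank 1: A-series; mu = 8 gives A_8.

A_{8}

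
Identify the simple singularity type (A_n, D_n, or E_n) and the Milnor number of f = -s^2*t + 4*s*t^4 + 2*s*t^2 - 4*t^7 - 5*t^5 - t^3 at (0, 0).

Type D_{6}, Milnor number mu = 6.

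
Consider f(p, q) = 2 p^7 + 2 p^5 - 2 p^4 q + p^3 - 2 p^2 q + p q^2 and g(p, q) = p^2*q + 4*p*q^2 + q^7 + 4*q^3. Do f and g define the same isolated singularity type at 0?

Yes.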